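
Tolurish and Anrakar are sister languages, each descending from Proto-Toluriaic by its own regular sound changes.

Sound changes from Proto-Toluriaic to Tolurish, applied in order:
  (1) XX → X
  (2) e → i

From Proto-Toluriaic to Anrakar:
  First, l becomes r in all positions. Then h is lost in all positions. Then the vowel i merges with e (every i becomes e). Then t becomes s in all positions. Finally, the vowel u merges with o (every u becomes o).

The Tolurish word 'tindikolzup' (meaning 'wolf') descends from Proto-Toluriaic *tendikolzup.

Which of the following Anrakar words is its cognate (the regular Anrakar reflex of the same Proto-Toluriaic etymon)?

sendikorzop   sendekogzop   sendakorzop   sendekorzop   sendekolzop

Anrakar: start from *tendikolzup.
  rule 1 (unconditioned shift): tendikolzup → tendikorzup
  rule 2: no change — tendikorzup
  rule 3 (vowel merger): tendikorzup → tendekorzup
  rule 4 (unconditioned shift): tendekorzup → sendekorzup
  rule 5 (vowel merger): sendekorzup → sendekorzop
  ⇒ Anrakar sendekorzop
The other candidates each miss or misapply at least one Anrakar change.

sendekorzop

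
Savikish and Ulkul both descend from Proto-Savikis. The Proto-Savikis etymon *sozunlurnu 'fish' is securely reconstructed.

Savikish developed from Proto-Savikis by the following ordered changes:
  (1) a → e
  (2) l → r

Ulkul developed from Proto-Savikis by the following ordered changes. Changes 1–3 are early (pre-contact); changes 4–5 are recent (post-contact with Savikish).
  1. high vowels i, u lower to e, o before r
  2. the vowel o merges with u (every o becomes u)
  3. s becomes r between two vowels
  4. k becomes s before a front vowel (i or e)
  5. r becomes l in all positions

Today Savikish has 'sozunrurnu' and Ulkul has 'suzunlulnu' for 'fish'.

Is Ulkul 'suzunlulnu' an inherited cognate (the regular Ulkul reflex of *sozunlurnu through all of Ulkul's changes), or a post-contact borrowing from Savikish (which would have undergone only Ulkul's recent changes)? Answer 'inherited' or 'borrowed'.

inherited

If inherited, *sozunlurnu would pass through all of Ulkul's changes:
Ulkul: *sozunlurnu > sozunlornu > suzunlurnu > suzunlulnu  (by pre-rhotic lowering, vowel merger, unconditioned shift)
If borrowed from Savikish 'sozunrurnu' after the early changes, it would undergo only the recent ones:
  rule 4 (palatalisation): no change (sozunrurnu)
  rule 5 (unconditioned shift): sozunrurnu → sozunlulnu
  ⇒ as a loan: sozunlulnu
Ulkul 'suzunlulnu' matches the inherited outcome exactly, so it is an inherited cognate, not a loan.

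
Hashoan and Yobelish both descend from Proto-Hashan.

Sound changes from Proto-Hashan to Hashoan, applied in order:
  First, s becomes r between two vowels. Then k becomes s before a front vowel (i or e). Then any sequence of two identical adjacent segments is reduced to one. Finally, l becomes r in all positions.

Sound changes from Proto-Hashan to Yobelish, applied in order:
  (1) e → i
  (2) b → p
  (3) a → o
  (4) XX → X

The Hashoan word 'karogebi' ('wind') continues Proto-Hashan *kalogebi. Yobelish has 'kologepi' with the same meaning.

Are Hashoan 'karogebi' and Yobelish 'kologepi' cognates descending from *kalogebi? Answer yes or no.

Derive the expected Yobelish reflex of *kalogebi:
Yobelish: *kalogebi
  kalogebi → kalogibi   [vowel merger]
  kalogibi → kalogipi   [unconditioned shift]
  kalogipi → kologipi   [vowel merger]
  kologipi (rule 4 does not apply)
  giving Yobelish kologipi.
The regular Yobelish reflex would be 'kologipi', but the attested form is 'kologepi'. The correspondence is irregular, so they are not cognates (the Yobelish form has a different source).

no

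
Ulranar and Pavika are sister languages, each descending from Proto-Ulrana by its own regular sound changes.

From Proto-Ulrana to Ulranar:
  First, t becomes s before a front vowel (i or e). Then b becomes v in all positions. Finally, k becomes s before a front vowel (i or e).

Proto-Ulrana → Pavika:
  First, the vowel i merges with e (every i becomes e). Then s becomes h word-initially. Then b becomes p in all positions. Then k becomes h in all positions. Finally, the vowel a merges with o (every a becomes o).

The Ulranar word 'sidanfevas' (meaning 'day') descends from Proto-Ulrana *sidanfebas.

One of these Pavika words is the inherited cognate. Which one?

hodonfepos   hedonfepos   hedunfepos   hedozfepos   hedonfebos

hedonfepos

Pavika: start from *sidanfebas.
  rule 1 (vowel merger): sidanfebas → sedanfebas
  rule 2 (debuccalisation): sedanfebas → hedanfebas
  rule 3 (unconditioned shift): hedanfebas → hedanfepas
  rule 4: no change — hedanfepas
  rule 5 (vowel merger): hedanfepas → hedonfepos
  ⇒ Pavika hedonfepos
Among the options, 'hedonfepos' alone shows every Pavika change applied in order.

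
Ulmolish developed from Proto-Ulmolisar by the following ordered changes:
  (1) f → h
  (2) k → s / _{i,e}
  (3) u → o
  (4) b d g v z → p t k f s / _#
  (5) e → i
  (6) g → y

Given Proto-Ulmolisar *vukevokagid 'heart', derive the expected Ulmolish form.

vosivokayit

Ulmolish: *vukevokagid
  vukevokagid (rule 1 does not apply)
  vukevokagid → vusevokagid   [palatalisation]
  vusevokagid → vosevokagid   [vowel merger]
  vosevokagid → vosevokagit   [final devoicing]
  vosevokagit → vosivokagit   [vowel merger]
  vosivokagit → vosivokayit   [unconditioned shift]
  giving Ulmolish vosivokayit.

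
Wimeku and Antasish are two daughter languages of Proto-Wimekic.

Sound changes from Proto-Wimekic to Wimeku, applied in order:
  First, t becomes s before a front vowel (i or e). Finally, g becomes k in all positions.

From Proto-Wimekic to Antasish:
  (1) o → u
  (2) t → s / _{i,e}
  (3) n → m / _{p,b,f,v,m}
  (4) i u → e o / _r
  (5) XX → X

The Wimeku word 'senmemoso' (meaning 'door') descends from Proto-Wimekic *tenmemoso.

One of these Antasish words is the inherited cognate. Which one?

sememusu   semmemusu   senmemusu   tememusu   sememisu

Antasish: *tenmemoso > tenmemusu > senmemusu > semmemusu > sememusu  (by vowel merger, palatalisation, nasal place assimilation, degemination)
Among the options, 'sememusu' alone shows every Antasish change applied in order.

sememusu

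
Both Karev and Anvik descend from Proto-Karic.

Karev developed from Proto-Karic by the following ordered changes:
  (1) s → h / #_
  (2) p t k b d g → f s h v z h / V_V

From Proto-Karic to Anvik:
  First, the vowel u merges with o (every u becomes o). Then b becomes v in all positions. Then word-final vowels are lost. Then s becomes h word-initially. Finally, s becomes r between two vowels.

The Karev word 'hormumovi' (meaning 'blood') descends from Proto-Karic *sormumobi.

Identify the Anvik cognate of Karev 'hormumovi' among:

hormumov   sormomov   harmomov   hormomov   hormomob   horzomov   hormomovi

hormomov

Anvik: *sormumobi > sormomobi > sormomovi > sormomov > hormomov  (by vowel merger, unconditioned shift, apocope, debuccalisation)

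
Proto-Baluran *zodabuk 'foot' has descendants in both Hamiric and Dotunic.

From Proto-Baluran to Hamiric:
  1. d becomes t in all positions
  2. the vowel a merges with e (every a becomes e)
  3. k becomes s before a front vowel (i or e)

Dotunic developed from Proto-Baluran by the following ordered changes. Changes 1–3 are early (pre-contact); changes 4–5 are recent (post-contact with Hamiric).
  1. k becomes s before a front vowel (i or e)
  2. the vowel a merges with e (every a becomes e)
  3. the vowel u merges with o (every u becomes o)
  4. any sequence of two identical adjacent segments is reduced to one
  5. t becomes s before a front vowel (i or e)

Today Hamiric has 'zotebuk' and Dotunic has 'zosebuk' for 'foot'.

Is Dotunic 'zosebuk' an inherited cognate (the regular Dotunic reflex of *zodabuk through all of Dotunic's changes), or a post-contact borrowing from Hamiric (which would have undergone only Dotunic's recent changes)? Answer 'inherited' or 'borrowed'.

If inherited, *zodabuk would pass through all of Dotunic's changes:
Dotunic: start from *zodabuk.
  rule 1: no change — zodabuk
  rule 2 (vowel merger): zodabuk → zodebuk
  rule 3 (vowel merger): zodebuk → zodebok
  rule 4: no change — zodebok
  rule 5: no change — zodebok
  ⇒ Dotunic zodebok
If borrowed from Hamiric 'zotebuk' after the early changes, it would undergo only the recent ones:
  rule 4 (degemination): no change (zotebuk)
  rule 5 (palatalisation): zotebuk → zosebuk
  ⇒ as a loan: zosebuk
Dotunic 'zosebuk' matches the loan outcome 'zosebuk', not the inherited 'zodebok' — it skipped the early Dotunic changes, so it was borrowed from Hamiric.

borrowed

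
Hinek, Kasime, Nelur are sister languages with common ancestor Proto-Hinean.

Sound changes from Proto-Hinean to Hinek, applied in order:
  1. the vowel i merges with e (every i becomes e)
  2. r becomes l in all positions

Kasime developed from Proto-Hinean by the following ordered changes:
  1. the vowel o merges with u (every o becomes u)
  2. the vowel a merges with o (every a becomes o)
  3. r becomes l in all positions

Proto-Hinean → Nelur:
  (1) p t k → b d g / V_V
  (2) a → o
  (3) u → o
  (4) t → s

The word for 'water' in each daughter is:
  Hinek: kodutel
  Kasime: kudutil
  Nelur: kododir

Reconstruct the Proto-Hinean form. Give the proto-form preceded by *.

Position 2: Hinek has o, Kasime has u, Nelur has o. Hinek preserves o here (none of its changes turn any other segment into o), so the proto-segment is *o.
Position 6: Hinek has e, Kasime has i, Nelur has i. Kasime preserves i here (none of its changes turn any other segment into i), so the proto-segment is *i.
Continuing position by position gives *kodutir; check it forward:
Hinek: start from *kodutir.
  rule 1 (vowel merger): kodutir → koduter
  rule 2 (unconditioned shift): koduter → kodutel
  ⇒ Hinek kodutel
Kasime: *kodutir
  kodutir → kudutir   [vowel merger]
  kudutir (rule 2 does not apply)
  kudutir → kudutil   [unconditioned shift]
  giving Kasime kudutil.
Nelur: start from *kodutir.
  rule 1 (intervocalic voicing): kodutir → kodudir
  rule 2: no change — kodudir
  rule 3 (vowel merger): kodudir → kododir
  rule 4: no change — kododir
  ⇒ Nelur kododir
Only *kodutir yields all of Hinek kodutel, Kasime kudutil, Nelur kododir.

*kodutir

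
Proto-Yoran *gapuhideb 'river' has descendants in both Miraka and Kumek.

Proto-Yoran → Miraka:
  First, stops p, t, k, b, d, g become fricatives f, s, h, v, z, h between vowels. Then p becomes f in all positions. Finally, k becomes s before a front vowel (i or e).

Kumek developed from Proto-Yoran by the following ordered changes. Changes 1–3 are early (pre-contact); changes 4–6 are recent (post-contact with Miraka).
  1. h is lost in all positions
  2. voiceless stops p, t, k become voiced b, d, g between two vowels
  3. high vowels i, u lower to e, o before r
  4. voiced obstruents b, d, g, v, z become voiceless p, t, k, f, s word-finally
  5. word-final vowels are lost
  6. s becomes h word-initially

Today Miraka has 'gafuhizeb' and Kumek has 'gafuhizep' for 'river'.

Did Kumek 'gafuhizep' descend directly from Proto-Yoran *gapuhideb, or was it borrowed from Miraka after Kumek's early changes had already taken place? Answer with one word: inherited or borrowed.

If inherited, *gapuhideb would pass through all of Kumek's changes:
Kumek: *gapuhideb > gapuideb > gabuideb > gabuidep  (by h-loss, intervocalic voicing, final devoicing)
If borrowed from Miraka 'gafuhizeb' after the early changes, it would undergo only the recent ones:
  rule 4 (final devoicing): gafuhizeb → gafuhizep
  rule 5 (apocope): no change (gafuhizep)
  rule 6 (debuccalisation): no change (gafuhizep)
  ⇒ as a loan: gafuhizep
Kumek 'gafuhizep' matches the loan outcome 'gafuhizep', not the inherited 'gabuidep' — it skipped the early Kumek changes, so it was borrowed from Miraka.

borrowed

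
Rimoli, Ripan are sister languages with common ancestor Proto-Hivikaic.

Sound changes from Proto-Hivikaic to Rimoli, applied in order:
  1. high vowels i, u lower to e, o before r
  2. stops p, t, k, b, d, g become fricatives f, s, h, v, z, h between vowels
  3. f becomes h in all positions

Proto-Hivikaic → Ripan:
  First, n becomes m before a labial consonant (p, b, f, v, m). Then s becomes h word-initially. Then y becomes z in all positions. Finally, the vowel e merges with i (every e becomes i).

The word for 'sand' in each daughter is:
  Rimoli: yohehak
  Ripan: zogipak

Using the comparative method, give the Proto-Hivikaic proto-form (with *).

Position 1: Rimoli has y, Ripan has z. Rimoli preserves y here (none of its changes turn any other segment into y), so the proto-segment is *y.
Position 4: Rimoli has e, Ripan has i. Taking the neighbouring segments as reconstructed: Rimoli e can only go back to *e; Ripan i could go back to *e or *i — the one source consistent with every daughter is *e.
This points to *yogepak. Verify forward in each daughter:
Rimoli: *yogepak > yohefak > yohehak  (by intervocalic lenition, unconditioned shift)
Ripan: start from *yogepak.
  rule 1: no change — yogepak
  rule 2: no change — yogepak
  rule 3 (unconditioned shift): yogepak → zogepak
  rule 4 (vowel merger): zogepak → zogipak
  ⇒ Ripan zogipak
No other proto-form is consistent with every reflex, so the reconstruction is *yogepak.

*yogepak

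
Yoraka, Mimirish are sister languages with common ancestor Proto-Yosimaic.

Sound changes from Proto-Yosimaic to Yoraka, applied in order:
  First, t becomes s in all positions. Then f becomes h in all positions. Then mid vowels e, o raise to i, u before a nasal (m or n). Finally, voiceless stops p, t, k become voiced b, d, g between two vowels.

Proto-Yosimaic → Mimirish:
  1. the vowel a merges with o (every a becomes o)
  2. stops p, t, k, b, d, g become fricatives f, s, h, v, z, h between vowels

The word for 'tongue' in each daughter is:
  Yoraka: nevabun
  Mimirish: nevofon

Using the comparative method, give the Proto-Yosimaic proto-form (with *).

Position 5: Yoraka has b, Mimirish has f. Taking the neighbouring segments as reconstructed: Yoraka b could go back to *p or *b; Mimirish f could go back to *p or *f — the one source consistent with every daughter is *p.
Position 6: Yoraka has u, Mimirish has o. Taking the neighbouring segments as reconstructed: Yoraka u could go back to *o or *u; Mimirish o could go back to *a or *o — the one source consistent with every daughter is *o.
Continuing position by position gives *nevapon; check it forward:
Yoraka: *nevapon
  nevapon (rule 1 does not apply)
  nevapon (rule 2 does not apply)
  nevapon → nevapun   [pre-nasal raising]
  nevapun → nevabun   [intervocalic voicing]
  giving Yoraka nevabun.
Mimirish: *nevapon
  nevapon → nevopon   [vowel merger]
  nevopon → nevofon   [intervocalic lenition]
  giving Mimirish nevofon.
No other proto-form is consistent with every reflex, so the reconstruction is *nevapon.

*nevapon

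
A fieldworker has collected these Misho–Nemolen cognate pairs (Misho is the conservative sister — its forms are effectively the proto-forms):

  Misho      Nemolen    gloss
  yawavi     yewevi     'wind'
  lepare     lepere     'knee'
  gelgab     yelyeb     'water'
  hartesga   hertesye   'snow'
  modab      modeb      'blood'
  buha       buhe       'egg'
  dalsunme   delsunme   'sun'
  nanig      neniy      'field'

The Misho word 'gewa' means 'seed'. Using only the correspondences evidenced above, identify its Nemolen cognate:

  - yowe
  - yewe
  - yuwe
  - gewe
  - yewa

yewe

gelgab ~ yelyeb — Misho g corresponds to Nemolen y word-initially before a front vowel.
hartesga ~ hertesye, buha ~ buhe — Misho a corresponds to Nemolen e word-finally.
Applying these to Misho 'gewa':
  gewa → yewa   (g→y word-initially before a front vowel)
  yewa → yewe   (a→e word-finally)
So the Nemolen cognate is 'yewe'.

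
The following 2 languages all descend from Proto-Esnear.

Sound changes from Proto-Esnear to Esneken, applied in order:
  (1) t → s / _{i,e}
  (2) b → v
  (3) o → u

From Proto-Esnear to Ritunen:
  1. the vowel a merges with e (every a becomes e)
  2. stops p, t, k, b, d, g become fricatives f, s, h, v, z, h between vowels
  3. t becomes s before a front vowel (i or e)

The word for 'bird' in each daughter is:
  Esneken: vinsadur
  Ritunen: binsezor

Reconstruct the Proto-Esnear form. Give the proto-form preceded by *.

*binsador

Position 1: Esneken has v, Ritunen has b. Ritunen preserves b here (none of its changes turn any other segment into b), so the proto-segment is *b.
Position 5: Esneken has a, Ritunen has e. Esneken preserves a here (none of its changes turn any other segment into a), so the proto-segment is *a.
This points to *binsador. Verify forward in each daughter:
Esneken: *binsador
  binsador (rule 1 does not apply)
  binsador → vinsador   [unconditioned shift]
  vinsador → vinsadur   [vowel merger]
  giving Esneken vinsadur.
Ritunen: start from *binsador.
  rule 1 (vowel merger): binsador → binsedor
  rule 2 (intervocalic lenition): binsedor → binsezor
  rule 3: no change — binsezor
  ⇒ Ritunen binsezor
No other proto-form is consistent with every reflex, so the reconstruction is *binsador.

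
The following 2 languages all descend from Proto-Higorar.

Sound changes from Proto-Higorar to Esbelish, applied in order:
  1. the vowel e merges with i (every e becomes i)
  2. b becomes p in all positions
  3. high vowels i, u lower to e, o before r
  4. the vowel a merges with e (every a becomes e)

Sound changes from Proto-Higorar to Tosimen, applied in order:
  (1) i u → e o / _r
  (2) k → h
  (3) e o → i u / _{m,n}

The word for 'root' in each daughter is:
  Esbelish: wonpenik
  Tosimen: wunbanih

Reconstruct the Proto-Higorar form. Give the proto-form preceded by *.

Position 5: Esbelish has e, Tosimen has a. Tosimen preserves a here (none of its changes turn any other segment into a), so the proto-segment is *a.
Position 4: Esbelish has p, Tosimen has b. Tosimen preserves b here (none of its changes turn any other segment into b), so the proto-segment is *b.
Verify the candidate proto-form against each daughter:
Esbelish: *wonbanik
  wonbanik (rule 1 does not apply)
  wonbanik → wonpanik   [unconditioned shift]
  wonpanik (rule 3 does not apply)
  wonpanik → wonpenik   [vowel merger]
  giving Esbelish wonpenik.
Tosimen: *wonbanik > wonbanih > wunbanih  (by unconditioned shift, pre-nasal raising)
No other proto-form is consistent with every reflex, so the reconstruction is *wonbanik.

*wonbanik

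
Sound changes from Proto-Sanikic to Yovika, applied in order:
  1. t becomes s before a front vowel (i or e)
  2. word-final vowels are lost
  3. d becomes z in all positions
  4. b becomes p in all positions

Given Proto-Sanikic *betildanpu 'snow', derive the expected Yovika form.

Yovika: start from *betildanpu.
  rule 1 (palatalisation): betildanpu → besildanpu
  rule 2 (apocope): besildanpu → besildanp
  rule 3 (unconditioned shift): besildanp → besilzanp
  rule 4 (unconditioned shift): besilzanp → pesilzanp
  ⇒ Yovika pesilzanp

pesilzanp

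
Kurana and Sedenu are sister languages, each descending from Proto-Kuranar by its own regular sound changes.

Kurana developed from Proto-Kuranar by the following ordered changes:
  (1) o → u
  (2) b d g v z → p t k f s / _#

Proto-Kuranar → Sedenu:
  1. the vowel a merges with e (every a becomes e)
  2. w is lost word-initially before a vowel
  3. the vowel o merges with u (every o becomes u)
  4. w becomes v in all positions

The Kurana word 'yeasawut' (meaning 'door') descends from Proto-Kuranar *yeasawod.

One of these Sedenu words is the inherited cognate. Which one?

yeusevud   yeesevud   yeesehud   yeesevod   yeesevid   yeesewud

yeesevud

Sedenu: *yeasawod
  yeasawod → yeesewod   [vowel merger]
  yeesewod (rule 2 does not apply)
  yeesewod → yeesewud   [vowel merger]
  yeesewud → yeesevud   [unconditioned shift]
  giving Sedenu yeesevud.
Only 'yeesevud' matches the regular Sedenu development of *yeasawod.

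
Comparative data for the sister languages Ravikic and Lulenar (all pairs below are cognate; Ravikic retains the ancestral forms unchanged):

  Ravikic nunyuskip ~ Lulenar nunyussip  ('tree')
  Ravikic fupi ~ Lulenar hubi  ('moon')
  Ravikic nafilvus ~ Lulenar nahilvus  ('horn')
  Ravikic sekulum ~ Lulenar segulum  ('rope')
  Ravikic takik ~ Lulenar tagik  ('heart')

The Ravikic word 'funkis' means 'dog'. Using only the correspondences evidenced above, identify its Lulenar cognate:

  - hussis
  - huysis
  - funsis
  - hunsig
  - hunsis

hunsis

fupi ~ hubi — Ravikic f corresponds to Lulenar h word-initially before a back vowel.
nunyuskip ~ nunyussip — Ravikic k corresponds to Lulenar s after a consonant, before a front vowel.
Applying these to Ravikic 'funkis':
  funkis → hunkis   (f→h word-initially before a back vowel)
  hunkis → hunsis   (k→s after a consonant, before a front vowel)
So the Lulenar cognate is 'hunsis'.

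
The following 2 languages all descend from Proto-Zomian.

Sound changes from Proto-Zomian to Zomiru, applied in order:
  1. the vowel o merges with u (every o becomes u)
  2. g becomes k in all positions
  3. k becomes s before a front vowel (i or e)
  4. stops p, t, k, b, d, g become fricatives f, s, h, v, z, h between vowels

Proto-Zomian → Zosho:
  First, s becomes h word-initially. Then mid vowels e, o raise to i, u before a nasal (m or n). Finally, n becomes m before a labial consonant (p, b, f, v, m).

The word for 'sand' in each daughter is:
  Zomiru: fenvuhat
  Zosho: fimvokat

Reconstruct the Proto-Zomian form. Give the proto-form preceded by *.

Position 5: Zomiru has u, Zosho has o. Zosho preserves o here (none of its changes turn any other segment into o), so the proto-segment is *o.
Position 2: Zomiru has e, Zosho has i. Zomiru preserves e here (none of its changes turn any other segment into e), so the proto-segment is *e.
Position 6: Zomiru has h, Zosho has k. Zosho preserves k here (none of its changes turn any other segment into k), so the proto-segment is *k.
Continuing position by position gives *fenvokat; check it forward:
Zomiru: *fenvokat > fenvukat > fenvuhat  (by vowel merger, intervocalic lenition)
Zosho: *fenvokat
  fenvokat (rule 1 does not apply)
  fenvokat → finvokat   [pre-nasal raising]
  finvokat → fimvokat   [nasal place assimilation]
  giving Zosho fimvokat.
*fenvokat is the unique common source.

*fenvokat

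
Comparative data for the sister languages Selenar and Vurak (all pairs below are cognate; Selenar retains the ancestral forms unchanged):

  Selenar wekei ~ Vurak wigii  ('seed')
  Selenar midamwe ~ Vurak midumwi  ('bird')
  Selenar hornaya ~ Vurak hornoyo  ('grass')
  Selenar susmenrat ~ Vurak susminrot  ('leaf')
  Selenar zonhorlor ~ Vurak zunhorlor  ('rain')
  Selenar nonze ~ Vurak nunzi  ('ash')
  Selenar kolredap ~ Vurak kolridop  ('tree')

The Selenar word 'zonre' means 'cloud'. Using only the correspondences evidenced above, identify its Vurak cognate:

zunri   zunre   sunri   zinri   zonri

zonhorlor ~ zunhorlor, nonze ~ nunzi — Selenar o corresponds to Vurak u after a consonant, before a nasal.
midamwe ~ midumwi, nonze ~ nunzi — Selenar e corresponds to Vurak i word-finally.
Applying these to Selenar 'zonre':
  zonre → zunre   (o→u after a consonant, before a nasal)
  zunre → zunri   (e→i word-finally)
So the Vurak cognate is 'zunri'.

zunri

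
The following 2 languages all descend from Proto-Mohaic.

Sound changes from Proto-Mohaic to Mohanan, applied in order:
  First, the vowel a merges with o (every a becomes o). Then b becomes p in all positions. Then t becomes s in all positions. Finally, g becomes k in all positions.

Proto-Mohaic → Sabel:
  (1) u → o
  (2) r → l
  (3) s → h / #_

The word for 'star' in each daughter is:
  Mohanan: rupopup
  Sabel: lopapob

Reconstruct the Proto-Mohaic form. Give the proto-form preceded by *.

*rupapub

Position 6: Mohanan has u, Sabel has o. Mohanan preserves u here (none of its changes turn any other segment into u), so the proto-segment is *u.
Position 2: Mohanan has u, Sabel has o. Mohanan preserves u here (none of its changes turn any other segment into u), so the proto-segment is *u.
This points to *rupapub. Verify forward in each daughter:
Mohanan: start from *rupapub.
  rule 1 (vowel merger): rupapub → rupopub
  rule 2 (unconditioned shift): rupopub → rupopup
  rule 3: no change — rupopup
  rule 4: no change — rupopup
  ⇒ Mohanan rupopup
Sabel: *rupapub > ropapob > lopapob  (by vowel merger, unconditioned shift)
Only *rupapub yields all of Mohanan rupopup, Sabel lopapob.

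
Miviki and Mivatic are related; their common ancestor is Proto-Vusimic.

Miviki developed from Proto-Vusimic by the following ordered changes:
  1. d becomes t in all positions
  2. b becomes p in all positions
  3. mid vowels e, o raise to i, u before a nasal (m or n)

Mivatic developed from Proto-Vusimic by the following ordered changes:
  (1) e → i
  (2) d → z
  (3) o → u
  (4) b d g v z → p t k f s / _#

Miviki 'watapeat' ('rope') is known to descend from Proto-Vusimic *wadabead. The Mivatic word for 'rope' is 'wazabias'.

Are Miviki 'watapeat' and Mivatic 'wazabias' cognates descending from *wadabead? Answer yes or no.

Derive the expected Mivatic reflex of *wadabead:
Mivatic: *wadabead > wadabiad > wazabiaz > wazabias  (by vowel merger, unconditioned shift, final devoicing)
Mivatic 'wazabias' matches the regular reflex exactly, so the pair is cognate.

yes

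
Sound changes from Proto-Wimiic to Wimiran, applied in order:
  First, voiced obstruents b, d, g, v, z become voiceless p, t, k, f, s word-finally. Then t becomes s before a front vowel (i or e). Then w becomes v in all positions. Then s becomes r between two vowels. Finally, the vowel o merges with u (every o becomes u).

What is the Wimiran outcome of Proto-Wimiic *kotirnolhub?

Wimiran: start from *kotirnolhub.
  rule 1 (final devoicing): kotirnolhub → kotirnolhup
  rule 2 (palatalisation): kotirnolhup → kosirnolhup
  rule 3: no change — kosirnolhup
  rule 4 (rhotacism): kosirnolhup → korirnolhup
  rule 5 (vowel merger): korirnolhup → kurirnulhup
  ⇒ Wimiran kurirnulhup

kurirnulhup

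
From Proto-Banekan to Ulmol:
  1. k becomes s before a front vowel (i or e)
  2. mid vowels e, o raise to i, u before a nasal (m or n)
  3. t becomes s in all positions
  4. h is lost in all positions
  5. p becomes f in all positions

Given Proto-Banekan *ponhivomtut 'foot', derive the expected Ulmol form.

funivumsus

Ulmol: *ponhivomtut > punhivumtut > punhivumsus > punivumsus > funivumsus  (by pre-nasal raising, unconditioned shift, h-loss, unconditioned shift)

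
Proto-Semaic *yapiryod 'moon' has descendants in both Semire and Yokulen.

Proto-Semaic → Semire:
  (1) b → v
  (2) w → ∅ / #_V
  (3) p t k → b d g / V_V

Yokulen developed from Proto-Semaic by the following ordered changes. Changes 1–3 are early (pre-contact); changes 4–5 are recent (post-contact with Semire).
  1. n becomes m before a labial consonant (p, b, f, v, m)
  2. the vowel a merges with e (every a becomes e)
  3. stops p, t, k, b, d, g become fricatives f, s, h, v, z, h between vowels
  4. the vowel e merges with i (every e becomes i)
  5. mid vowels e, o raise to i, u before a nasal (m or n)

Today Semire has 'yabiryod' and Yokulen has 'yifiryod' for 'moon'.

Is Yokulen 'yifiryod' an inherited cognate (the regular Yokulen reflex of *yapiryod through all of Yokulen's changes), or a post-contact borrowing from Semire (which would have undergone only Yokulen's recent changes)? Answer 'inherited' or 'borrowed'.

inherited

If inherited, *yapiryod would pass through all of Yokulen's changes:
Yokulen: *yapiryod
  yapiryod (rule 1 does not apply)
  yapiryod → yepiryod   [vowel merger]
  yepiryod → yefiryod   [intervocalic lenition]
  yefiryod → yifiryod   [vowel merger]
  yifiryod (rule 5 does not apply)
  giving Yokulen yifiryod.
If borrowed from Semire 'yabiryod' after the early changes, it would undergo only the recent ones:
  rule 4 (vowel merger): no change (yabiryod)
  rule 5 (pre-nasal raising): no change (yabiryod)
  ⇒ as a loan: yabiryod
Yokulen 'yifiryod' matches the inherited outcome exactly, so it is an inherited cognate, not a loan.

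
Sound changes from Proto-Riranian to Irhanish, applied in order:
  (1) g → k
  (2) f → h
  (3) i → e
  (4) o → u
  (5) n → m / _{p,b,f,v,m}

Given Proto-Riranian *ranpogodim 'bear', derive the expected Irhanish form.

rampukudem

Irhanish: *ranpogodim > ranpokodim > ranpokodem > ranpukudem > rampukudem  (by unconditioned shift, vowel merger, vowel merger, nasal place assimilation)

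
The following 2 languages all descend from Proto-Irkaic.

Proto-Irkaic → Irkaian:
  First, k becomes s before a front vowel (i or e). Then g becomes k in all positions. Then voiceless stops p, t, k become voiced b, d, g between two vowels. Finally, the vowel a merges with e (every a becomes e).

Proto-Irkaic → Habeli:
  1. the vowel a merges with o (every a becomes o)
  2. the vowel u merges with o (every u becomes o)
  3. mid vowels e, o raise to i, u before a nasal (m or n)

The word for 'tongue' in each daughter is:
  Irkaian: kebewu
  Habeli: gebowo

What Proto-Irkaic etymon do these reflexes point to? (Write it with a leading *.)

Position 1: Irkaian has k, Habeli has g. Habeli preserves g here (none of its changes turn any other segment into g), so the proto-segment is *g.
Position 4: Irkaian has e, Habeli has o. Taking the neighbouring segments as reconstructed: Irkaian e could go back to *a or *e; Habeli o could go back to *a or *o or *u — the one source consistent with every daughter is *a.
Position 6: Irkaian has u, Habeli has o. Irkaian preserves u here (none of its changes turn any other segment into u), so the proto-segment is *u.
Continuing position by position gives *gebawu; check it forward:
Irkaian: *gebawu
  gebawu (rule 1 does not apply)
  gebawu → kebawu   [unconditioned shift]
  kebawu (rule 3 does not apply)
  kebawu → kebewu   [vowel merger]
  giving Irkaian kebewu.
Habeli: *gebawu > gebowu > gebowo  (by vowel merger, vowel merger)
Only *gebawu yields all of Irkaian kebewu, Habeli gebowo.

*gebawu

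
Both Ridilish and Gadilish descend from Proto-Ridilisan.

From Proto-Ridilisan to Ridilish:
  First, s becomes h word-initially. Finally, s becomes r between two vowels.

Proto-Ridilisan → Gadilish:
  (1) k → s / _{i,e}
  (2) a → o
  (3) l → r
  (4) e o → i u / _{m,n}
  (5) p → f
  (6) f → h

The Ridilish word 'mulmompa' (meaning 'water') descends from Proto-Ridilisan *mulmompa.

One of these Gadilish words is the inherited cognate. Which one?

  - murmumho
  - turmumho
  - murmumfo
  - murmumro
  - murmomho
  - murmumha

Gadilish: *mulmompa > mulmompo > murmompo > murmumpo > murmumfo > murmumho  (by vowel merger, unconditioned shift, pre-nasal raising, unconditioned shift, unconditioned shift)
Only 'murmumho' matches the regular Gadilish development of *mulmompa.

murmumho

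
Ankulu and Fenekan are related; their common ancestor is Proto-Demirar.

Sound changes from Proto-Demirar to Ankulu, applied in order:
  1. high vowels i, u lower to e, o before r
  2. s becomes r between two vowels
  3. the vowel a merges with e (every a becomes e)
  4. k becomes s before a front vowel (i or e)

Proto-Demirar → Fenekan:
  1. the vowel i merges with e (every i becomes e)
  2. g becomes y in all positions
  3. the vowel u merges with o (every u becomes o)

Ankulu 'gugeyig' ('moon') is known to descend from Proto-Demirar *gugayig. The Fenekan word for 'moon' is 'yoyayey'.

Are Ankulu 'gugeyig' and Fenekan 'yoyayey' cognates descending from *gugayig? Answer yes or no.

yes

Derive the expected Fenekan reflex of *gugayig:
Fenekan: *gugayig > gugayeg > yuyayey > yoyayey  (by vowel merger, unconditioned shift, vowel merger)
Fenekan 'yoyayey' matches the regular reflex exactly, so the pair is cognate.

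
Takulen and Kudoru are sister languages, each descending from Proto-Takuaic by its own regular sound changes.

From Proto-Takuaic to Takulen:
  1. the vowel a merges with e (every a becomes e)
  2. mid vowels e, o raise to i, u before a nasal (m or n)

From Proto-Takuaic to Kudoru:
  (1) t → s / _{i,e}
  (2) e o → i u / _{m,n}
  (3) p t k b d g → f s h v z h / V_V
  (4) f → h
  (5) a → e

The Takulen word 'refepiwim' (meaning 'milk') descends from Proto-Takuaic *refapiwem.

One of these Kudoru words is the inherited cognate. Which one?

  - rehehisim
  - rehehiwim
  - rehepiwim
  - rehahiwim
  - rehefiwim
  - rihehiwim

rehehiwim

Kudoru: *refapiwem > refapiwim > refafiwim > rehahiwim > rehehiwim  (by pre-nasal raising, intervocalic lenition, unconditioned shift, vowel merger)
The other candidates each miss or misapply at least one Kudoru change.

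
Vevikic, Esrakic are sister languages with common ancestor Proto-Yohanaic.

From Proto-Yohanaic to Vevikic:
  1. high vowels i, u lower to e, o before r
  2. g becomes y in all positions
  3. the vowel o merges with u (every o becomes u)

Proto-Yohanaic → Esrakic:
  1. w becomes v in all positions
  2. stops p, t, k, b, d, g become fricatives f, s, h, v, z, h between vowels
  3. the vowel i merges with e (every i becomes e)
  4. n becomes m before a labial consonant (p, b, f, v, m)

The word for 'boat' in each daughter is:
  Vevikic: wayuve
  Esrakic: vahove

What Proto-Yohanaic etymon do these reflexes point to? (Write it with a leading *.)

Position 4: Vevikic has u, Esrakic has o. Esrakic preserves o here (none of its changes turn any other segment into o), so the proto-segment is *o.
Position 3: Vevikic has y, Esrakic has h. Taking the neighbouring segments as reconstructed: Vevikic y could go back to *g or *y; Esrakic h could go back to *k or *g or *h — the one source consistent with every daughter is *g.
Continuing position by position gives *wagove; check it forward:
Vevikic: *wagove > wayove > wayuve  (by unconditioned shift, vowel merger)
Esrakic: start from *wagove.
  rule 1 (unconditioned shift): wagove → vagove
  rule 2 (intervocalic lenition): vagove → vahove
  rule 3: no change — vahove
  rule 4: no change — vahove
  ⇒ Esrakic vahove
No other proto-form is consistent with every reflex, so the reconstruction is *wagove.

*wagove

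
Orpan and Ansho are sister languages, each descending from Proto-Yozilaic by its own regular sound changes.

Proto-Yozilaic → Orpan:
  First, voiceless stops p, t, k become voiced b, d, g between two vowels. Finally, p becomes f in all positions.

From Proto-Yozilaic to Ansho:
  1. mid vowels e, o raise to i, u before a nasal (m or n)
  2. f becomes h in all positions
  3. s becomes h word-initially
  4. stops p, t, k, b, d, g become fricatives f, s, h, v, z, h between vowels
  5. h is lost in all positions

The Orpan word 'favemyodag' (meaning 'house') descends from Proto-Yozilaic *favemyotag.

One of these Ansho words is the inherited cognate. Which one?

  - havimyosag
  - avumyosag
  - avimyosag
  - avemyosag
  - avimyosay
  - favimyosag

Ansho: *favemyotag > favimyotag > havimyotag > havimyosag > avimyosag  (by pre-nasal raising, unconditioned shift, intervocalic lenition, h-loss)
Only 'avimyosag' matches the regular Ansho development of *favemyotag.

avimyosag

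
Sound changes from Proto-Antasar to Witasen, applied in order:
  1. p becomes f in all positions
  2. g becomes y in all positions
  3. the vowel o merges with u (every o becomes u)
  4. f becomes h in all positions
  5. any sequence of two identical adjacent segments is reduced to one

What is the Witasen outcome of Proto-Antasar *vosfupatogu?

Witasen: *vosfupatogu
  vosfupatogu → vosfufatogu   [unconditioned shift]
  vosfufatogu → vosfufatoyu   [unconditioned shift]
  vosfufatoyu → vusfufatuyu   [vowel merger]
  vusfufatuyu → vushuhatuyu   [unconditioned shift]
  vushuhatuyu (rule 5 does not apply)
  giving Witasen vushuhatuyu.

vushuhatuyu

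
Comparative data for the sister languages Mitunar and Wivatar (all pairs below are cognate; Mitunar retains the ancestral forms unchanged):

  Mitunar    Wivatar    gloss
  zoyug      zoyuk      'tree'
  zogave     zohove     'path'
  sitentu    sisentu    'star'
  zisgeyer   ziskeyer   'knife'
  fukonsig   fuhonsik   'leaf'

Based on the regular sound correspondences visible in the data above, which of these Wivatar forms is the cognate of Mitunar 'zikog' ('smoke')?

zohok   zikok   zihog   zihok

zihok

fukonsig ~ fuhonsik — Mitunar k corresponds to Wivatar h between vowels (before a back vowel).
zoyug ~ zoyuk, fukonsig ~ fuhonsik — Mitunar g corresponds to Wivatar k word-finally.
Applying these to Mitunar 'zikog':
  zikog → zihog   (k→h between vowels (before a back vowel))
  zihog → zihok   (g→k word-finally)
So the Wivatar cognate is 'zihok'.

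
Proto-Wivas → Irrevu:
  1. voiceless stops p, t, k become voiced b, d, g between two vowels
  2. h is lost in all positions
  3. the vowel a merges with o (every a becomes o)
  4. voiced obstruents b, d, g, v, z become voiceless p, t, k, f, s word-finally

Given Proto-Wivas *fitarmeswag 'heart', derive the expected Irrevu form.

Irrevu: *fitarmeswag
  fitarmeswag → fidarmeswag   [intervocalic voicing]
  fidarmeswag (rule 2 does not apply)
  fidarmeswag → fidormeswog   [vowel merger]
  fidormeswog → fidormeswok   [final devoicing]
  giving Irrevu fidormeswok.

fidormeswok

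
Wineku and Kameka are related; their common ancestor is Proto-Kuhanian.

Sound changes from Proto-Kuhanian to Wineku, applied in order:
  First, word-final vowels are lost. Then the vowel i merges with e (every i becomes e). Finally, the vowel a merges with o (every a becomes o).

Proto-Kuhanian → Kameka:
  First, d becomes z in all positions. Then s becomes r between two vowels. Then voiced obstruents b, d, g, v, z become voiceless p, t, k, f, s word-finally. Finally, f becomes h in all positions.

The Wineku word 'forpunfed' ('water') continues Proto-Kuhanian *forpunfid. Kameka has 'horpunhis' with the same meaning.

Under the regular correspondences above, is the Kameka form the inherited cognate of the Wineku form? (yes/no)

yes

Derive the expected Kameka reflex of *forpunfid:
Kameka: start from *forpunfid.
  rule 1 (unconditioned shift): forpunfid → forpunfiz
  rule 2: no change — forpunfiz
  rule 3 (final devoicing): forpunfiz → forpunfis
  rule 4 (unconditioned shift): forpunfis → horpunhis
  ⇒ Kameka horpunhis
Kameka 'horpunhis' matches the regular reflex exactly, so the pair is cognate.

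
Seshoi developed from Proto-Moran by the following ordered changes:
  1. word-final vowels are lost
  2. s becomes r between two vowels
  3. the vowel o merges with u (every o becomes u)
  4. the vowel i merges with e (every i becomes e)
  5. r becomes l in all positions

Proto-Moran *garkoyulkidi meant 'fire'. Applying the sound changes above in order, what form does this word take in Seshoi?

Seshoi: start from *garkoyulkidi.
  rule 1 (apocope): garkoyulkidi → garkoyulkid
  rule 2: no change — garkoyulkid
  rule 3 (vowel merger): garkoyulkid → garkuyulkid
  rule 4 (vowel merger): garkuyulkid → garkuyulked
  rule 5 (unconditioned shift): garkuyulked → galkuyulked
  ⇒ Seshoi galkuyulked

galkuyulked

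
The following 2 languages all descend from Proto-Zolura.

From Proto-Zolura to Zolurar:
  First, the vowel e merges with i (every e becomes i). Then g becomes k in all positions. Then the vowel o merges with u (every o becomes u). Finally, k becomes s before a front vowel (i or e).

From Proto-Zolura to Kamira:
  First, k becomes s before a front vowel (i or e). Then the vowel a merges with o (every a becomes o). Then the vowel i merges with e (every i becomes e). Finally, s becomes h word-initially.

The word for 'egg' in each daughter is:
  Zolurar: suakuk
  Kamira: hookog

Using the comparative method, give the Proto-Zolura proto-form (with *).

*soakog

Position 5: Zolurar has u, Kamira has o. Taking the neighbouring segments as reconstructed: Zolurar u could go back to *o or *u; Kamira o could go back to *a or *o — the one source consistent with every daughter is *o.
Position 3: Zolurar has a, Kamira has o. Zolurar preserves a here (none of its changes turn any other segment into a), so the proto-segment is *a.
Position 6: Zolurar has k, Kamira has g. Kamira preserves g here (none of its changes turn any other segment into g), so the proto-segment is *g.
This points to *soakog. Verify forward in each daughter:
Zolurar: *soakog
  soakog (rule 1 does not apply)
  soakog → soakok   [unconditioned shift]
  soakok → suakuk   [vowel merger]
  suakuk (rule 4 does not apply)
  giving Zolurar suakuk.
Kamira: start from *soakog.
  rule 1: no change — soakog
  rule 2 (vowel merger): soakog → sookog
  rule 3: no change — sookog
  rule 4 (debuccalisation): sookog → hookog
  ⇒ Kamira hookog
No other proto-form is consistent with every reflex, so the reconstruction is *soakog.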